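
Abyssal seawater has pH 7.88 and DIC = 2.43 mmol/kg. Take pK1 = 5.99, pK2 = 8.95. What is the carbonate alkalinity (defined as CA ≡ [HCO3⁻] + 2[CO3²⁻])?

CA = [HCO3⁻] + 2[CO3²⁻] = (α₁ + 2α₂)·DIC
At pH 7.88: [H⁺]/K1 = 10^-1.89 = 0.012882, K2/[H⁺] = 10^-1.07 = 0.085114
α₁ = 1/(1 + 0.012882 + 0.085114) = 1/1.0980 = 0.9107; α₂ = α₁·K2/[H⁺] = 0.07752
α₁ + 2α₂ = 1.0658
CA = 1.0658 × 2.43 = 2.59 mmol/kg

CA = 2.59 mmol/kg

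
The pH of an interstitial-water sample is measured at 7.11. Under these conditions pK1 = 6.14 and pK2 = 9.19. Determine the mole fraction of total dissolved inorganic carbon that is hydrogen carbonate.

α₁ = 1 / (1 + [H⁺]/K1 + K2/[H⁺]) = 1 / (1 + 10^-0.97 + 10^-2.08)
   = 1 / (1 + 0.10715 + 0.0083176) = 1/1.1155 = 0.8965

α₁ = 0.896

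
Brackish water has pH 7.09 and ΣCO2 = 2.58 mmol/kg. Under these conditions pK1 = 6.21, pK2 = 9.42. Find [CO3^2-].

α₂ = 1 / (1 + [H⁺]/K2 + [H⁺]²/(K1K2)) = 1 / (1 + 10^+2.33 + 10^+1.45)
   = 1 / (1 + 213.80 + 28.184) = 1/242.98 = 0.004116
[CO3²⁻] = α₂ × DIC = 0.004116 × 2.58 = 0.0106 mmol/kg = 10.6 μmol/kg

[CO3²⁻] = 10.6 μmol/kg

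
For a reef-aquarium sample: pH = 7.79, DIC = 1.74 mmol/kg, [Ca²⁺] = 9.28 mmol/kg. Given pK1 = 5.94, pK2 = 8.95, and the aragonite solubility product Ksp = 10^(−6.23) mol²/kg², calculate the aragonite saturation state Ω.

Ω = 1.75

α₂ = 1 / (1 + [H⁺]/K2 + [H⁺]²/(K1K2)) = 1 / (1 + 10^+1.16 + 10^-0.69)
   = 1 / (1 + 14.454 + 0.20417) = 1/15.659 = 0.06386
[CO3²⁻] = α₂ × DIC = 0.06386 × 1.74 = 0.1111 mmol/kg
Ksp = 10^(−6.23) = 5.888×10^-7
Ω = [Ca²⁺][CO3²⁻]/Ksp = (9.28×10^-3)(1.111×10^-4) / 5.888×10^-7 = 1.75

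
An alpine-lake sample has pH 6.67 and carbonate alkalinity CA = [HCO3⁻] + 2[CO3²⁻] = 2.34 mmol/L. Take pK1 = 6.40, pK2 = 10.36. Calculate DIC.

CA = [HCO3⁻] + 2[CO3²⁻] = (α₁ + 2α₂)·DIC
At pH 6.67: [H⁺]/K1 = 10^-0.27 = 0.53703, K2/[H⁺] = 10^-3.69 = 0.00020417
α₁ = 1/(1 + 0.53703 + 0.00020417) = 1/1.5372 = 0.6505; α₂ = α₁·K2/[H⁺] = 0.0001328
α₁ + 2α₂ = 0.6508
DIC = CA / (α₁ + 2α₂) = 2.34 / 0.6508 = 3.60 mmol/L

DIC = 3.60 mmol/L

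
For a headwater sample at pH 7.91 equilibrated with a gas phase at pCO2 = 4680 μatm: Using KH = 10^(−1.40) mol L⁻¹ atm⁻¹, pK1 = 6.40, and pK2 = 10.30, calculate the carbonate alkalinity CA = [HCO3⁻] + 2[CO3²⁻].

CA = 6.08 mmol/L

[CO2*] = KH · pCO2 = 10^(−1.40) × 4680×10^-6 = 1.863×10^-4 mol/L
α₀ = 1/(1 + K1/[H⁺] + K1K2/[H⁺]²) = 1/(1 + 10^+1.51 + 10^-0.88) = 0.02986
DIC = [CO2*]/α₀ = 1.863×10^-4 / 0.02986 = 6.240 mmol/L
CA = (α₁ + 2α₂)·DIC = (0.9662 + 2×0.003936) × 6.240 = 6.08 mmol/L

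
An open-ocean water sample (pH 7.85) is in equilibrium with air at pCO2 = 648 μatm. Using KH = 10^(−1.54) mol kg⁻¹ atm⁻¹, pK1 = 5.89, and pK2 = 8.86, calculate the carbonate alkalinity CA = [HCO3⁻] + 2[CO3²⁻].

[CO2*] = KH · pCO2 = 10^(−1.54) × 648×10^-6 = 1.869×10^-5 mol/kg
α₀ = 1/(1 + K1/[H⁺] + K1K2/[H⁺]²) = 1/(1 + 10^+1.96 + 10^+0.95) = 0.009890
DIC = [CO2*]/α₀ = 1.869×10^-5 / 0.009890 = 1.890 mmol/kg
CA = (α₁ + 2α₂)·DIC = (0.9020 + 2×0.08814) × 1.890 = 2.04 mmol/kg

CA = 2.04 mmol/kg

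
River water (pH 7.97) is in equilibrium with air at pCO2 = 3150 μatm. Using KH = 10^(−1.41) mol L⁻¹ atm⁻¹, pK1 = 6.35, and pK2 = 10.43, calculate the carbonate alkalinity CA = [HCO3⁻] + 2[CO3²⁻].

CA = 5.14 mmol/L

[CO2*] = KH · pCO2 = 10^(−1.41) × 3150×10^-6 = 1.225×10^-4 mol/L
α₀ = 1/(1 + K1/[H⁺] + K1K2/[H⁺]²) = 1/(1 + 10^+1.62 + 10^-0.84) = 0.02335
DIC = [CO2*]/α₀ = 1.225×10^-4 / 0.02335 = 5.249 mmol/L
CA = (α₁ + 2α₂)·DIC = (0.9733 + 2×0.003375) × 5.249 = 5.14 mmol/L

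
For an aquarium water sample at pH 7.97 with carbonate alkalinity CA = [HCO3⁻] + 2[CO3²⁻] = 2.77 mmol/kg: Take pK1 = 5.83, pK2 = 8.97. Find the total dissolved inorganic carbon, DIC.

CA = [HCO3⁻] + 2[CO3²⁻] = (α₁ + 2α₂)·DIC
At pH 7.97: [H⁺]/K1 = 10^-2.14 = 0.0072444, K2/[H⁺] = 10^-1.00 = 0.10000
α₁ = 1/(1 + 0.0072444 + 0.10000) = 1/1.1072 = 0.9031; α₂ = α₁·K2/[H⁺] = 0.09031
α₁ + 2α₂ = 1.0838
DIC = CA / (α₁ + 2α₂) = 2.77 / 1.0838 = 2.56 mmol/kg

DIC = 2.56 mmol/kg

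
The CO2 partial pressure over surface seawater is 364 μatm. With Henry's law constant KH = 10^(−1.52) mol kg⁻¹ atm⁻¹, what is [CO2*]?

[CO2*] = 11.0 μmol/kg

KH = 10^(−1.52) = 3.020×10^-2 mol kg⁻¹ atm⁻¹
[CO2*] = KH · pCO2 = 3.020×10^-2 × 364×10^-6 atm = 1.10×10^-5 mol/kg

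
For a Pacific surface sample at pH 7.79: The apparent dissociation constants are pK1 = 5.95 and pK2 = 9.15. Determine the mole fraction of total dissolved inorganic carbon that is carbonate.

α₂ = 0.0413

α₂ = 1 / (1 + [H⁺]/K2 + [H⁺]²/(K1K2)) = 1 / (1 + 10^+1.36 + 10^-0.48)
   = 1 / (1 + 22.909 + 0.33113) = 1/24.240 = 0.04125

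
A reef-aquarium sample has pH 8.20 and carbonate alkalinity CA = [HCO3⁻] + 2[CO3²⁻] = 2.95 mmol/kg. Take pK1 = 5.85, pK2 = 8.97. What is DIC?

DIC = 2.59 mmol/kg

CA = [HCO3⁻] + 2[CO3²⁻] = (α₁ + 2α₂)·DIC
At pH 8.20: [H⁺]/K1 = 10^-2.35 = 0.0044668, K2/[H⁺] = 10^-0.77 = 0.16982
α₁ = 1/(1 + 0.0044668 + 0.16982) = 1/1.1743 = 0.8516; α₂ = α₁·K2/[H⁺] = 0.1446
α₁ + 2α₂ = 1.1408
DIC = CA / (α₁ + 2α₂) = 2.95 / 1.1408 = 2.59 mmol/kg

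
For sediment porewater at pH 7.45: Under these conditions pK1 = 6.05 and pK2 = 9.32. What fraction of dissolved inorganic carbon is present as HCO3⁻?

α₁ = 0.949

α₁ = 1 / (1 + [H⁺]/K1 + K2/[H⁺]) = 1 / (1 + 10^-1.40 + 10^-1.87)
   = 1 / (1 + 0.039811 + 0.013490) = 1/1.0533 = 0.9494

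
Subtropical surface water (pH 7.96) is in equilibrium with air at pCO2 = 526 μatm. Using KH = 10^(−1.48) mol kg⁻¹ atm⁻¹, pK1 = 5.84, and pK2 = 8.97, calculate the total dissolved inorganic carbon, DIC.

[CO2*] = KH · pCO2 = 10^(−1.48) × 526×10^-6 = 1.742×10^-5 mol/kg
α₀ = 1/(1 + K1/[H⁺] + K1K2/[H⁺]²) = 1/(1 + 10^+2.12 + 10^+1.11) = 0.006863
DIC = [CO2*]/α₀ = 1.742×10^-5 / 0.006863 = 2.54 mmol/kg

DIC = 2.54 mmol/kg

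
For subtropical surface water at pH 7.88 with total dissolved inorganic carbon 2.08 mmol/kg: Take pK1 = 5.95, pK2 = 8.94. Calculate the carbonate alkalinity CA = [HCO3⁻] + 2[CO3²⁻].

CA = 2.22 mmol/kg

CA = [HCO3⁻] + 2[CO3²⁻] = (α₁ + 2α₂)·DIC
At pH 7.88: [H⁺]/K1 = 10^-1.93 = 0.011749, K2/[H⁺] = 10^-1.06 = 0.087096
α₁ = 1/(1 + 0.011749 + 0.087096) = 1/1.0988 = 0.9100; α₂ = α₁·K2/[H⁺] = 0.07926
α₁ + 2α₂ = 1.0686
CA = 1.0686 × 2.08 = 2.22 mmol/kg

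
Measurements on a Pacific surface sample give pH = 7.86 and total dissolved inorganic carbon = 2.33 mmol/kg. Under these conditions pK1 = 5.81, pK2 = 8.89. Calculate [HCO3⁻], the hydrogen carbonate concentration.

α₁ = 1 / (1 + [H⁺]/K1 + K2/[H⁺]) = 1 / (1 + 10^-2.05 + 10^-1.03)
   = 1 / (1 + 0.0089125 + 0.093325) = 1/1.1022 = 0.9072
[HCO3⁻] = α₁ × DIC = 0.9072 × 2.33 = 2.11 mmol/kg

[HCO3⁻] = 2.11 mmol/kg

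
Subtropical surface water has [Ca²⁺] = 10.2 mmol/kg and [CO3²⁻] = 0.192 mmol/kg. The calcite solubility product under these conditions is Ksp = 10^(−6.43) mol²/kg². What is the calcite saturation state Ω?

Ksp = 10^(−6.43) = 3.715×10^-7
Ω = [Ca²⁺][CO3²⁻]/Ksp = (10.2×10^-3)(0.192×10^-3) / 3.715×10^-7 = 5.27

Ω = 5.27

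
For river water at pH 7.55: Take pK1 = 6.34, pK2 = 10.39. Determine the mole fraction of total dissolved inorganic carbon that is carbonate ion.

α₂ = 0.00136

α₂ = 1 / (1 + [H⁺]/K2 + [H⁺]²/(K1K2)) = 1 / (1 + 10^+2.84 + 10^+1.63)
   = 1 / (1 + 691.83 + 42.658) = 1/735.49 = 0.001360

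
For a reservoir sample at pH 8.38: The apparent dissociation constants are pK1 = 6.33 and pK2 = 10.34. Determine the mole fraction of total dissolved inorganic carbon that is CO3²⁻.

α₂ = 1 / (1 + [H⁺]/K2 + [H⁺]²/(K1K2)) = 1 / (1 + 10^+1.96 + 10^-0.09)
   = 1 / (1 + 91.201 + 0.81283) = 1/93.014 = 0.01075

α₂ = 0.0108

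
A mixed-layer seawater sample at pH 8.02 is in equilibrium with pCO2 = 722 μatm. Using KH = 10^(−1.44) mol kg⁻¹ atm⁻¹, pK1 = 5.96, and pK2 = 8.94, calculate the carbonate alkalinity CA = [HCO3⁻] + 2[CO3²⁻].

CA = 3.73 mmol/kg

[CO2*] = KH · pCO2 = 10^(−1.44) × 722×10^-6 = 2.621×10^-5 mol/kg
α₀ = 1/(1 + K1/[H⁺] + K1K2/[H⁺]²) = 1/(1 + 10^+2.06 + 10^+1.14) = 0.007715
DIC = [CO2*]/α₀ = 2.621×10^-5 / 0.007715 = 3.398 mmol/kg
CA = (α₁ + 2α₂)·DIC = (0.8858 + 2×0.1065) × 3.398 = 3.73 mmol/kg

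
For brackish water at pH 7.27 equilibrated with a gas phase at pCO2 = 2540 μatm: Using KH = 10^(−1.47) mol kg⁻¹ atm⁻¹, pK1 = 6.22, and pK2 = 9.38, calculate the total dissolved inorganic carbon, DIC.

DIC = 1.06 mmol/kg

[CO2*] = KH · pCO2 = 10^(−1.47) × 2540×10^-6 = 8.607×10^-5 mol/kg
α₀ = 1/(1 + K1/[H⁺] + K1K2/[H⁺]²) = 1/(1 + 10^+1.05 + 10^-1.06) = 0.08125
DIC = [CO2*]/α₀ = 8.607×10^-5 / 0.08125 = 1.06 mmol/kg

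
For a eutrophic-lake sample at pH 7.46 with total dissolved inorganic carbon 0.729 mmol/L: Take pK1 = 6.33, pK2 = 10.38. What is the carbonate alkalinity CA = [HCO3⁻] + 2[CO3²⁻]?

CA = 0.680 mmol/L

CA = [HCO3⁻] + 2[CO3²⁻] = (α₁ + 2α₂)·DIC
At pH 7.46: [H⁺]/K1 = 10^-1.13 = 0.074131, K2/[H⁺] = 10^-2.92 = 0.0012023
α₁ = 1/(1 + 0.074131 + 0.0012023) = 1/1.0753 = 0.9299; α₂ = α₁·K2/[H⁺] = 0.001118
α₁ + 2α₂ = 0.9322
CA = 0.9322 × 0.729 = 0.680 mmol/L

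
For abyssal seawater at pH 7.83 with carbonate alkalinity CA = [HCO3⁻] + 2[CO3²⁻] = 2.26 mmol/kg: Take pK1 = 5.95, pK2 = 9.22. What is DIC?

DIC = 2.20 mmol/kg

CA = [HCO3⁻] + 2[CO3²⁻] = (α₁ + 2α₂)·DIC
At pH 7.83: [H⁺]/K1 = 10^-1.88 = 0.013183, K2/[H⁺] = 10^-1.39 = 0.040738
α₁ = 1/(1 + 0.013183 + 0.040738) = 1/1.0539 = 0.9488; α₂ = α₁·K2/[H⁺] = 0.03865
α₁ + 2α₂ = 1.0261
DIC = CA / (α₁ + 2α₂) = 2.26 / 1.0261 = 2.20 mmol/kg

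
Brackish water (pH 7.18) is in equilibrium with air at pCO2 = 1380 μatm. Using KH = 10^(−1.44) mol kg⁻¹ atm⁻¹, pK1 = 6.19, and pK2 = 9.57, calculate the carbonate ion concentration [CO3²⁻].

[CO3²⁻] = 1.99 μmol/kg

[CO2*] = KH · pCO2 = 10^(−1.44) × 1380×10^-6 = 5.010×10^-5 mol/kg
α₀ = 1/(1 + K1/[H⁺] + K1K2/[H⁺]²) = 1/(1 + 10^+0.99 + 10^-1.40) = 0.09249
DIC = [CO2*]/α₀ = 5.010×10^-5 / 0.09249 = 0.5417 mmol/kg
[CO3²⁻] = α₂·DIC; α₂ = 0.003682, so [CO3²⁻] = 0.003682 × 0.5417 = 0.00199 mmol/kg = 1.99 μmol/kg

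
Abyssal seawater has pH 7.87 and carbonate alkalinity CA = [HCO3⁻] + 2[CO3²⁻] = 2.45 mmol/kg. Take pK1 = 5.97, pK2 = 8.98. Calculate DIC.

DIC = 2.31 mmol/kg

CA = [HCO3⁻] + 2[CO3²⁻] = (α₁ + 2α₂)·DIC
At pH 7.87: [H⁺]/K1 = 10^-1.90 = 0.012589, K2/[H⁺] = 10^-1.11 = 0.077625
α₁ = 1/(1 + 0.012589 + 0.077625) = 1/1.0902 = 0.9173; α₂ = α₁·K2/[H⁺] = 0.07120
α₁ + 2α₂ = 1.0597
DIC = CA / (α₁ + 2α₂) = 2.45 / 1.0597 = 2.31 mmol/kg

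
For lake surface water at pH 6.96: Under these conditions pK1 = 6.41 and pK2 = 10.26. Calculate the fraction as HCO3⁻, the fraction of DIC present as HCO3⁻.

α₁ = 0.780

α₁ = 1 / (1 + [H⁺]/K1 + K2/[H⁺]) = 1 / (1 + 10^-0.55 + 10^-3.30)
   = 1 / (1 + 0.28184 + 0.00050119) = 1/1.2823 = 0.7798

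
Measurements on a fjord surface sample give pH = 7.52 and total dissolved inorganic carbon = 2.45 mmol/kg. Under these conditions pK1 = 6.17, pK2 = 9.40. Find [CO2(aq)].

[CO2*] = 0.103 mmol/kg

α₀ = 1 / (1 + K1/[H⁺] + K1K2/[H⁺]²) = 1 / (1 + 10^+1.35 + 10^-0.53)
   = 1 / (1 + 22.387 + 0.29512) = 1/23.682 = 0.04223
[CO2*] = α₀ × DIC = 0.04223 × 2.45 = 0.103 mmol/kg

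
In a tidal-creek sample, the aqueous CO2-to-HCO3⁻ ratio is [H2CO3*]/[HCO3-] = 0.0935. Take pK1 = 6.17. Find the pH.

pH = 7.20

From K1 = [H⁺][HCO3-]/[H2CO3*]:  pH = pK1 − log₁₀([H2CO3*]/[HCO3-])
log₁₀(0.0935) = -1.029
pH = 6.17 − (-1.029) = 7.20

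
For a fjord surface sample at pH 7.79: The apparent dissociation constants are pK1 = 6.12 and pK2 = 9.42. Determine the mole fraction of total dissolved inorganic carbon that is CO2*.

α₀ = 0.0205

α₀ = 1 / (1 + K1/[H⁺] + K1K2/[H⁺]²) = 1 / (1 + 10^+1.67 + 10^+0.04)
   = 1 / (1 + 46.774 + 1.0965) = 1/48.870 = 0.02046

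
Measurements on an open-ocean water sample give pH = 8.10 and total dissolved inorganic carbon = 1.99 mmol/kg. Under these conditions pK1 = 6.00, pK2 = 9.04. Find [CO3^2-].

α₂ = 1 / (1 + [H⁺]/K2 + [H⁺]²/(K1K2)) = 1 / (1 + 10^+0.94 + 10^-1.16)
   = 1 / (1 + 8.7096 + 0.069183) = 1/9.7788 = 0.1023
[CO3²⁻] = α₂ × DIC = 0.1023 × 1.99 = 0.204 mmol/kg

[CO3²⁻] = 0.204 mmol/kg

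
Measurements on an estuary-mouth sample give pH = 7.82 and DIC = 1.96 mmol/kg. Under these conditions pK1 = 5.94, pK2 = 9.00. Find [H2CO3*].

α₀ = 1 / (1 + K1/[H⁺] + K1K2/[H⁺]²) = 1 / (1 + 10^+1.88 + 10^+0.70)
   = 1 / (1 + 75.858 + 5.0119) = 1/81.870 = 0.01221
[CO2*] = α₀ × DIC = 0.01221 × 1.96 = 0.0239 mmol/kg

[CO2*] = 0.0239 mmol/kg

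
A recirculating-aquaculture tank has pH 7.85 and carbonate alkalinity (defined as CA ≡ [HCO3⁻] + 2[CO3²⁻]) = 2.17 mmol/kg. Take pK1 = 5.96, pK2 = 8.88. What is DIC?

CA = [HCO3⁻] + 2[CO3²⁻] = (α₁ + 2α₂)·DIC
At pH 7.85: [H⁺]/K1 = 10^-1.89 = 0.012882, K2/[H⁺] = 10^-1.03 = 0.093325
α₁ = 1/(1 + 0.012882 + 0.093325) = 1/1.1062 = 0.9040; α₂ = α₁·K2/[H⁺] = 0.08437
α₁ + 2α₂ = 1.0727
DIC = CA / (α₁ + 2α₂) = 2.17 / 1.0727 = 2.02 mmol/kg

DIC = 2.02 mmol/kg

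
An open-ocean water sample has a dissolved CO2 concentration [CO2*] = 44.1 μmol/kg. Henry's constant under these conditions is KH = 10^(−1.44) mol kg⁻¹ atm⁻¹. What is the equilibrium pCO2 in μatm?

KH = 10^(−1.44) = 3.631×10^-2 mol kg⁻¹ atm⁻¹
pCO2 = [CO2*]/KH = 44.1×10^-6 / 3.631×10^-2 = 1.21×10^-3 atm = 1210 μatm

pCO2 = 1210 μatm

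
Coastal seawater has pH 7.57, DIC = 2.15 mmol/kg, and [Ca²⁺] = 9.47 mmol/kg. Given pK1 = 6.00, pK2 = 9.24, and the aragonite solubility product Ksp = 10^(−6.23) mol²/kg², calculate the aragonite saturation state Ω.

Ω = 0.705

α₂ = 1 / (1 + [H⁺]/K2 + [H⁺]²/(K1K2)) = 1 / (1 + 10^+1.67 + 10^+0.10)
   = 1 / (1 + 46.774 + 1.2589) = 1/49.032 = 0.02039
[CO3²⁻] = α₂ × DIC = 0.02039 × 2.15 = 0.04385 mmol/kg
Ksp = 10^(−6.23) = 5.888×10^-7
Ω = [Ca²⁺][CO3²⁻]/Ksp = (9.47×10^-3)(4.385×10^-5) / 5.888×10^-7 = 0.705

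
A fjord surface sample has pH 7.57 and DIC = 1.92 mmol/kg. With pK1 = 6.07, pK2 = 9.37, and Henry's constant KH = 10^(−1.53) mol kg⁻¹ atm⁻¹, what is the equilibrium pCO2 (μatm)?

pCO2 = 1960 μatm

α₀ = 1 / (1 + K1/[H⁺] + K1K2/[H⁺]²) = 1 / (1 + 10^+1.50 + 10^-0.30)
   = 1 / (1 + 31.623 + 0.50119) = 1/33.124 = 0.03019
[CO2*] = α₀ × DIC = 0.03019 × 1.92 = 0.05796 mmol/kg
pCO2 = [CO2*]/KH = 5.796×10^-5 / 2.951×10^-2 = 1960 μatm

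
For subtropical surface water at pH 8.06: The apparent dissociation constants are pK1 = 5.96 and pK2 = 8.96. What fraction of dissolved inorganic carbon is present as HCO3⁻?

α₁ = 0.882

α₁ = 1 / (1 + [H⁺]/K1 + K2/[H⁺]) = 1 / (1 + 10^-2.10 + 10^-0.90)
   = 1 / (1 + 0.0079433 + 0.12589) = 1/1.1338 = 0.8820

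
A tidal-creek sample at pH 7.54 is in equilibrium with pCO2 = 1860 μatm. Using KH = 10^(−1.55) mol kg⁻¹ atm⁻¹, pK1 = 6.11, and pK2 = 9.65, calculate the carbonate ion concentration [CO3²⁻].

[CO2*] = KH · pCO2 = 10^(−1.55) × 1860×10^-6 = 5.242×10^-5 mol/kg
α₀ = 1/(1 + K1/[H⁺] + K1K2/[H⁺]²) = 1/(1 + 10^+1.43 + 10^-0.68) = 0.03556
DIC = [CO2*]/α₀ = 5.242×10^-5 / 0.03556 = 1.474 mmol/kg
[CO3²⁻] = α₂·DIC; α₂ = 0.007429, so [CO3²⁻] = 0.007429 × 1.474 = 0.0110 mmol/kg = 11.0 μmol/kg

[CO3²⁻] = 11.0 μmol/kg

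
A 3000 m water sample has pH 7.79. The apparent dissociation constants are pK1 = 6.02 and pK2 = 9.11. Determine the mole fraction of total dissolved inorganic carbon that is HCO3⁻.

α₁ = 1 / (1 + [H⁺]/K1 + K2/[H⁺]) = 1 / (1 + 10^-1.77 + 10^-1.32)
   = 1 / (1 + 0.016982 + 0.047863) = 1/1.0648 = 0.9391

α₁ = 0.939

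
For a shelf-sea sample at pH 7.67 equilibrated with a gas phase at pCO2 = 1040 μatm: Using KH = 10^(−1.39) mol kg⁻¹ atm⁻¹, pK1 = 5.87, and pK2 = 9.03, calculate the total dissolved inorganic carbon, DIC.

DIC = 2.83 mmol/kg

[CO2*] = KH · pCO2 = 10^(−1.39) × 1040×10^-6 = 4.237×10^-5 mol/kg
α₀ = 1/(1 + K1/[H⁺] + K1K2/[H⁺]²) = 1/(1 + 10^+1.80 + 10^+0.44) = 0.01496
DIC = [CO2*]/α₀ = 4.237×10^-5 / 0.01496 = 2.83 mmol/kg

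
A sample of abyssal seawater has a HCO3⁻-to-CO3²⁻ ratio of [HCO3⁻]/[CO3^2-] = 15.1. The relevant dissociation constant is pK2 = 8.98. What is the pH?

From K2 = [H⁺][CO3^2-]/[HCO3⁻]:  pH = pK2 − log₁₀([HCO3⁻]/[CO3^2-])
log₁₀(15.1) = +1.179
pH = 8.98 − (+1.179) = 7.80

pH = 7.80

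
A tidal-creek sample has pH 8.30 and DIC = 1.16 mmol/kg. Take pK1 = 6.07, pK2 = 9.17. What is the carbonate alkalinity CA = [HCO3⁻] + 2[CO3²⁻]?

CA = 1.29 mmol/kg

CA = [HCO3⁻] + 2[CO3²⁻] = (α₁ + 2α₂)·DIC
At pH 8.30: [H⁺]/K1 = 10^-2.23 = 0.0058884, K2/[H⁺] = 10^-0.87 = 0.13490
α₁ = 1/(1 + 0.0058884 + 0.13490) = 1/1.1408 = 0.8766; α₂ = α₁·K2/[H⁺] = 0.1182
α₁ + 2α₂ = 1.1131
CA = 1.1131 × 1.16 = 1.29 mmol/kg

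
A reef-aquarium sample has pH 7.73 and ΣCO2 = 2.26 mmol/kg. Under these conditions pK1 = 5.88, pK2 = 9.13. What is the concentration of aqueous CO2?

[CO2*] = 0.0303 mmol/kg

α₀ = 1 / (1 + K1/[H⁺] + K1K2/[H⁺]²) = 1 / (1 + 10^+1.85 + 10^+0.45)
   = 1 / (1 + 70.795 + 2.8184) = 1/74.613 = 0.01340
[CO2*] = α₀ × DIC = 0.01340 × 2.26 = 0.0303 mmol/kg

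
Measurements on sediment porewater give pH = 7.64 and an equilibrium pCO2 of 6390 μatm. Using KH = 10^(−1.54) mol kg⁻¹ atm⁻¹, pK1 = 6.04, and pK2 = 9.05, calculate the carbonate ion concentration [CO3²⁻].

[CO2*] = KH · pCO2 = 10^(−1.54) × 6390×10^-6 = 1.843×10^-4 mol/kg
α₀ = 1/(1 + K1/[H⁺] + K1K2/[H⁺]²) = 1/(1 + 10^+1.60 + 10^+0.19) = 0.02361
DIC = [CO2*]/α₀ = 1.843×10^-4 / 0.02361 = 7.806 mmol/kg
[CO3²⁻] = α₂·DIC; α₂ = 0.03656, so [CO3²⁻] = 0.03656 × 7.806 = 0.285 mmol/kg

[CO3²⁻] = 0.285 mmol/kg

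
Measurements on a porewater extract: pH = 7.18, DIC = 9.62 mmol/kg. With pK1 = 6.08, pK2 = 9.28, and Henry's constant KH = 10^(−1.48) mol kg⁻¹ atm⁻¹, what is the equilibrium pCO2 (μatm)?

pCO2 = 2.12×10^4 μatm

α₀ = 1 / (1 + K1/[H⁺] + K1K2/[H⁺]²) = 1 / (1 + 10^+1.10 + 10^-1.00)
   = 1 / (1 + 12.589 + 0.10000) = 1/13.689 = 0.07305
[CO2*] = α₀ × DIC = 0.07305 × 9.62 = 0.7027 mmol/kg
pCO2 = [CO2*]/KH = 7.027×10^-4 / 3.311×10^-2 = 2.12×10^4 μatm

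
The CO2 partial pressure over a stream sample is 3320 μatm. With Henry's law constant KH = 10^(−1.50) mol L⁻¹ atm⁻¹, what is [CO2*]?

KH = 10^(−1.50) = 3.162×10^-2 mol L⁻¹ atm⁻¹
[CO2*] = KH · pCO2 = 3.162×10^-2 × 3320×10^-6 atm = 1.05×10^-4 mol/L

[CO2*] = 105 μmol/L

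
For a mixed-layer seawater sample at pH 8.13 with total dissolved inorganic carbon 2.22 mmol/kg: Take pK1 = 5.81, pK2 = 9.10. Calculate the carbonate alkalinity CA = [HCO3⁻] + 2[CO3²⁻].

CA = 2.42 mmol/kg

CA = [HCO3⁻] + 2[CO3²⁻] = (α₁ + 2α₂)·DIC
At pH 8.13: [H⁺]/K1 = 10^-2.32 = 0.0047863, K2/[H⁺] = 10^-0.97 = 0.10715
α₁ = 1/(1 + 0.0047863 + 0.10715) = 1/1.1119 = 0.8993; α₂ = α₁·K2/[H⁺] = 0.09637
α₁ + 2α₂ = 1.0921
CA = 1.0921 × 2.22 = 2.42 mmol/kg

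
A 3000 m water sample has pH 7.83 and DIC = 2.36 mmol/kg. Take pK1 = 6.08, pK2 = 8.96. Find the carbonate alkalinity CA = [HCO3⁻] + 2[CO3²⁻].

CA = [HCO3⁻] + 2[CO3²⁻] = (α₁ + 2α₂)·DIC
At pH 7.83: [H⁺]/K1 = 10^-1.75 = 0.017783, K2/[H⁺] = 10^-1.13 = 0.074131
α₁ = 1/(1 + 0.017783 + 0.074131) = 1/1.0919 = 0.9158; α₂ = α₁·K2/[H⁺] = 0.06789
α₁ + 2α₂ = 1.0516
CA = 1.0516 × 2.36 = 2.48 mmol/kg

CA = 2.48 mmol/kg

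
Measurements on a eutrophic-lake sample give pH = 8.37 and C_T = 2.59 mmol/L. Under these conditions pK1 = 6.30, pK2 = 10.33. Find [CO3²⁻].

[CO3²⁻] = 0.0279 mmol/L

α₂ = 1 / (1 + [H⁺]/K2 + [H⁺]²/(K1K2)) = 1 / (1 + 10^+1.96 + 10^-0.11)
   = 1 / (1 + 91.201 + 0.77625) = 1/92.977 = 0.01076
[CO3²⁻] = α₂ × DIC = 0.01076 × 2.59 = 0.0279 mmol/L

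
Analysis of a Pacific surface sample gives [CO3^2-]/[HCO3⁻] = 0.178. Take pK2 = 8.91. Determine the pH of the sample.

From K2 = [H⁺][CO3^2-]/[HCO3⁻]:  pH = pK2 + log₁₀([CO3^2-]/[HCO3⁻])
log₁₀(0.178) = -0.750
pH = 8.91 + (-0.750) = 8.16

pH = 8.16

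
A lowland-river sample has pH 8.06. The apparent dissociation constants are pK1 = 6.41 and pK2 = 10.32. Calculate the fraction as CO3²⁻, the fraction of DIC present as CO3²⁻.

α₂ = 0.00535

α₂ = 1 / (1 + [H⁺]/K2 + [H⁺]²/(K1K2)) = 1 / (1 + 10^+2.26 + 10^+0.61)
   = 1 / (1 + 181.97 + 4.0738) = 1/187.04 = 0.005346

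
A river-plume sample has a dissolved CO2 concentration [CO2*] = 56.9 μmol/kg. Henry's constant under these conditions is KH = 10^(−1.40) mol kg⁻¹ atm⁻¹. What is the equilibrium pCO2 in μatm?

pCO2 = 1430 μatm

KH = 10^(−1.40) = 3.981×10^-2 mol kg⁻¹ atm⁻¹
pCO2 = [CO2*]/KH = 56.9×10^-6 / 3.981×10^-2 = 1.43×10^-3 atm = 1430 μatm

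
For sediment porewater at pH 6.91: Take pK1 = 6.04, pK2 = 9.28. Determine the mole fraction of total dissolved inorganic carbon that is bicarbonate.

α₁ = 1 / (1 + [H⁺]/K1 + K2/[H⁺]) = 1 / (1 + 10^-0.87 + 10^-2.37)
   = 1 / (1 + 0.13490 + 0.0042658) = 1/1.1392 = 0.8778

α₁ = 0.878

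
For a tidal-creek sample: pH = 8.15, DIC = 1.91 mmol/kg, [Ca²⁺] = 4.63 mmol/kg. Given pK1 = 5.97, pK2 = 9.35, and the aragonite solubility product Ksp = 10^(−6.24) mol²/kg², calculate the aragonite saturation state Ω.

α₂ = 1 / (1 + [H⁺]/K2 + [H⁺]²/(K1K2)) = 1 / (1 + 10^+1.20 + 10^-0.98)
   = 1 / (1 + 15.849 + 0.10471) = 1/16.954 = 0.05898
[CO3²⁻] = α₂ × DIC = 0.05898 × 1.91 = 0.1127 mmol/kg
Ksp = 10^(−6.24) = 5.754×10^-7
Ω = [Ca²⁺][CO3²⁻]/Ksp = (4.63×10^-3)(1.127×10^-4) / 5.754×10^-7 = 0.906

Ω = 0.906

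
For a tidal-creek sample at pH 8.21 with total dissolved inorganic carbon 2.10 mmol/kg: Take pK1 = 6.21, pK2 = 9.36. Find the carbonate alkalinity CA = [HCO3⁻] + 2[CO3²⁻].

CA = [HCO3⁻] + 2[CO3²⁻] = (α₁ + 2α₂)·DIC
At pH 8.21: [H⁺]/K1 = 10^-2.00 = 0.010000, K2/[H⁺] = 10^-1.15 = 0.070795
α₁ = 1/(1 + 0.010000 + 0.070795) = 1/1.0808 = 0.9252; α₂ = α₁·K2/[H⁺] = 0.06550
α₁ + 2α₂ = 1.0562
CA = 1.0562 × 2.10 = 2.22 mmol/kg

CA = 2.22 mmol/kg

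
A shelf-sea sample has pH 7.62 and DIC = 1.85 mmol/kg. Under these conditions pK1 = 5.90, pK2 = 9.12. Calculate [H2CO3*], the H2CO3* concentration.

α₀ = 1 / (1 + K1/[H⁺] + K1K2/[H⁺]²) = 1 / (1 + 10^+1.72 + 10^+0.22)
   = 1 / (1 + 52.481 + 1.6596) = 1/55.140 = 0.01814
[CO2*] = α₀ × DIC = 0.01814 × 1.85 = 0.0336 mmol/kg

[CO2*] = 0.0336 mmol/kg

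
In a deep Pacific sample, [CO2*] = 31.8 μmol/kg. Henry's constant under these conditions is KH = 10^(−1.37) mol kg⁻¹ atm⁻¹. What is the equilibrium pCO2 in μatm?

KH = 10^(−1.37) = 4.266×10^-2 mol kg⁻¹ atm⁻¹
pCO2 = [CO2*]/KH = 31.8×10^-6 / 4.266×10^-2 = 7.45×10^-4 atm = 745 μatm

pCO2 = 745 μatm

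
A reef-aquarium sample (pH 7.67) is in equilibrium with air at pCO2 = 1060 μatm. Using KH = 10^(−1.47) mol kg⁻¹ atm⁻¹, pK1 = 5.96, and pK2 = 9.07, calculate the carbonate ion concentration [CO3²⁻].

[CO3²⁻] = 0.0733 mmol/kg

[CO2*] = KH · pCO2 = 10^(−1.47) × 1060×10^-6 = 3.592×10^-5 mol/kg
α₀ = 1/(1 + K1/[H⁺] + K1K2/[H⁺]²) = 1/(1 + 10^+1.71 + 10^+0.31) = 0.01841
DIC = [CO2*]/α₀ = 3.592×10^-5 / 0.01841 = 1.951 mmol/kg
[CO3²⁻] = α₂·DIC; α₂ = 0.03758, so [CO3²⁻] = 0.03758 × 1.951 = 0.0733 mmol/kg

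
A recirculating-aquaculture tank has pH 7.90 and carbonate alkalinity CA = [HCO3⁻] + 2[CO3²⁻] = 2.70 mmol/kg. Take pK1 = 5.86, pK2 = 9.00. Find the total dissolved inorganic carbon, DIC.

DIC = 2.54 mmol/kg

CA = [HCO3⁻] + 2[CO3²⁻] = (α₁ + 2α₂)·DIC
At pH 7.90: [H⁺]/K1 = 10^-2.04 = 0.0091201, K2/[H⁺] = 10^-1.10 = 0.079433
α₁ = 1/(1 + 0.0091201 + 0.079433) = 1/1.0886 = 0.9187; α₂ = α₁·K2/[H⁺] = 0.07297
α₁ + 2α₂ = 1.0646
DIC = CA / (α₁ + 2α₂) = 2.70 / 1.0646 = 2.54 mmol/kg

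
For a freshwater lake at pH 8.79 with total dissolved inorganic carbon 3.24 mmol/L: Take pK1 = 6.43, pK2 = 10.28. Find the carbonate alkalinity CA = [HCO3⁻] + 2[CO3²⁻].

CA = 3.33 mmol/L

CA = [HCO3⁻] + 2[CO3²⁻] = (α₁ + 2α₂)·DIC
At pH 8.79: [H⁺]/K1 = 10^-2.36 = 0.0043652, K2/[H⁺] = 10^-1.49 = 0.032359
α₁ = 1/(1 + 0.0043652 + 0.032359) = 1/1.0367 = 0.9646; α₂ = α₁·K2/[H⁺] = 0.03121
α₁ + 2α₂ = 1.0270
CA = 1.0270 × 3.24 = 3.33 mmol/L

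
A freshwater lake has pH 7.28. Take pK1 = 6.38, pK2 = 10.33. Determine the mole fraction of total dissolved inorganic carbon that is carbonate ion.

α₂ = 0.000791

α₂ = 1 / (1 + [H⁺]/K2 + [H⁺]²/(K1K2)) = 1 / (1 + 10^+3.05 + 10^+2.15)
   = 1 / (1 + 1122.0 + 141.25) = 1/1264.3 = 0.0007910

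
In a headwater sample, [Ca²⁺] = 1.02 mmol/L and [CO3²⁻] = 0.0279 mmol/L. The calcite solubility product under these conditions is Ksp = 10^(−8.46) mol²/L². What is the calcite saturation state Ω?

Ksp = 10^(−8.46) = 3.467×10^-9
Ω = [Ca²⁺][CO3²⁻]/Ksp = (1.02×10^-3)(0.0279×10^-3) / 3.467×10^-9 = 8.21

Ω = 8.21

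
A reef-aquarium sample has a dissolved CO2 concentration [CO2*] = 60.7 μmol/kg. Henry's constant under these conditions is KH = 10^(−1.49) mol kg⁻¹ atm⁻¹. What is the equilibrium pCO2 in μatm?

KH = 10^(−1.49) = 3.236×10^-2 mol kg⁻¹ atm⁻¹
pCO2 = [CO2*]/KH = 60.7×10^-6 / 3.236×10^-2 = 1.88×10^-3 atm = 1880 μatm

pCO2 = 1880 μatm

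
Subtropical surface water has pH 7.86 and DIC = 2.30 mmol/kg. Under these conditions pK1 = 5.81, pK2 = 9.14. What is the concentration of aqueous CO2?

α₀ = 1 / (1 + K1/[H⁺] + K1K2/[H⁺]²) = 1 / (1 + 10^+2.05 + 10^+0.77)
   = 1 / (1 + 112.20 + 5.8884) = 1/119.09 = 0.008397
[CO2*] = α₀ × DIC = 0.008397 × 2.30 = 0.0193 mmol/kg = 19.3 μmol/kg

[CO2*] = 19.3 μmol/kg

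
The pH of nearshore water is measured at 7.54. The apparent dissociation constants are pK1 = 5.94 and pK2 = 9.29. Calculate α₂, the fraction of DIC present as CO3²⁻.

α₂ = 1 / (1 + [H⁺]/K2 + [H⁺]²/(K1K2)) = 1 / (1 + 10^+1.75 + 10^+0.15)
   = 1 / (1 + 56.234 + 1.4125) = 1/58.647 = 0.01705

α₂ = 0.0171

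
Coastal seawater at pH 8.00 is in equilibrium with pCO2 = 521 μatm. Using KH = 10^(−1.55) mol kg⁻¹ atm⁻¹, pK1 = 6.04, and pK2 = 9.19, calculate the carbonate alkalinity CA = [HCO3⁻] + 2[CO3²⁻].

CA = 1.51 mmol/kg

[CO2*] = KH · pCO2 = 10^(−1.55) × 521×10^-6 = 1.468×10^-5 mol/kg
α₀ = 1/(1 + K1/[H⁺] + K1K2/[H⁺]²) = 1/(1 + 10^+1.96 + 10^+0.77) = 0.01019
DIC = [CO2*]/α₀ = 1.468×10^-5 / 0.01019 = 1.440 mmol/kg
CA = (α₁ + 2α₂)·DIC = (0.9298 + 2×0.06003) × 1.440 = 1.51 mmol/kg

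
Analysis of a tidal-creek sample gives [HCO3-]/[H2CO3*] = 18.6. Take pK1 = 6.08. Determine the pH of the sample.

pH = 7.35

From K1 = [H⁺][HCO3-]/[H2CO3*]:  pH = pK1 + log₁₀([HCO3-]/[H2CO3*])
log₁₀(18.6) = +1.270
pH = 6.08 + (+1.270) = 7.35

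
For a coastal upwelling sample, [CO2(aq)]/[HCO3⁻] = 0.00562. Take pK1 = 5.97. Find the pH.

From K1 = [H⁺][HCO3⁻]/[CO2(aq)]:  pH = pK1 − log₁₀([CO2(aq)]/[HCO3⁻])
log₁₀(0.00562) = -2.250
pH = 5.97 − (-2.250) = 8.22

pH = 8.22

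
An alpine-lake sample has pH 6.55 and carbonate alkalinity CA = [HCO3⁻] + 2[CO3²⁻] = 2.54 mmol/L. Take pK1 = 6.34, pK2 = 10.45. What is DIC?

DIC = 4.11 mmol/L

CA = [HCO3⁻] + 2[CO3²⁻] = (α₁ + 2α₂)·DIC
At pH 6.55: [H⁺]/K1 = 10^-0.21 = 0.61660, K2/[H⁺] = 10^-3.90 = 0.00012589
α₁ = 1/(1 + 0.61660 + 0.00012589) = 1/1.6167 = 0.6185; α₂ = α₁·K2/[H⁺] = 7.787×10^-5
α₁ + 2α₂ = 0.6187
DIC = CA / (α₁ + 2α₂) = 2.54 / 0.6187 = 4.11 mmol/L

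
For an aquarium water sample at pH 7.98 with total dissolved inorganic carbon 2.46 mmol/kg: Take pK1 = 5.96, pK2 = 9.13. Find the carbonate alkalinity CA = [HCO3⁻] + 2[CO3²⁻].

CA = 2.60 mmol/kg

CA = [HCO3⁻] + 2[CO3²⁻] = (α₁ + 2α₂)·DIC
At pH 7.98: [H⁺]/K1 = 10^-2.02 = 0.0095499, K2/[H⁺] = 10^-1.15 = 0.070795
α₁ = 1/(1 + 0.0095499 + 0.070795) = 1/1.0803 = 0.9256; α₂ = α₁·K2/[H⁺] = 0.06553
α₁ + 2α₂ = 1.0567
CA = 1.0567 × 2.46 = 2.60 mmol/kg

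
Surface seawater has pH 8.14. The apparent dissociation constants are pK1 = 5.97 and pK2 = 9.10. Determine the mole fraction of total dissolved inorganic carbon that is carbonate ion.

α₂ = 1 / (1 + [H⁺]/K2 + [H⁺]²/(K1K2)) = 1 / (1 + 10^+0.96 + 10^-1.21)
   = 1 / (1 + 9.1201 + 0.061660) = 1/10.182 = 0.09821

α₂ = 0.0982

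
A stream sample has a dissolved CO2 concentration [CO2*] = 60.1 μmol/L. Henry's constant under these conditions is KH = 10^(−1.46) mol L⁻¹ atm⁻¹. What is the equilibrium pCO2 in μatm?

KH = 10^(−1.46) = 3.467×10^-2 mol L⁻¹ atm⁻¹
pCO2 = [CO2*]/KH = 60.1×10^-6 / 3.467×10^-2 = 1.73×10^-3 atm = 1730 μatm

pCO2 = 1730 μatm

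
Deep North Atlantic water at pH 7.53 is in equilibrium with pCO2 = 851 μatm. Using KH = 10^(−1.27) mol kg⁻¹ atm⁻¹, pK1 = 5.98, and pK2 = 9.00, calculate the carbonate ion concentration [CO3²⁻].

[CO3²⁻] = 0.0549 mmol/kg

[CO2*] = KH · pCO2 = 10^(−1.27) × 851×10^-6 = 4.570×10^-5 mol/kg
α₀ = 1/(1 + K1/[H⁺] + K1K2/[H⁺]²) = 1/(1 + 10^+1.55 + 10^+0.08) = 0.02654
DIC = [CO2*]/α₀ = 4.570×10^-5 / 0.02654 = 1.722 mmol/kg
[CO3²⁻] = α₂·DIC; α₂ = 0.03190, so [CO3²⁻] = 0.03190 × 1.722 = 0.0549 mmol/kg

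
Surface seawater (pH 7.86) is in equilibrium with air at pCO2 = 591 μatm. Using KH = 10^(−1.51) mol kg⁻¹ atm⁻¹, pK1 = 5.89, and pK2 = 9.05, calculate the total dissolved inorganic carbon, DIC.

[CO2*] = KH · pCO2 = 10^(−1.51) × 591×10^-6 = 1.826×10^-5 mol/kg
α₀ = 1/(1 + K1/[H⁺] + K1K2/[H⁺]²) = 1/(1 + 10^+1.97 + 10^+0.78) = 0.009965
DIC = [CO2*]/α₀ = 1.826×10^-5 / 0.009965 = 1.83 mmol/kg

DIC = 1.83 mmol/kg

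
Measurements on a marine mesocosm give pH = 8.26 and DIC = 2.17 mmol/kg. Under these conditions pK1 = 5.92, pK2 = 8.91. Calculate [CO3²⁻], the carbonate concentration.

[CO3²⁻] = 0.395 mmol/kg

α₂ = 1 / (1 + [H⁺]/K2 + [H⁺]²/(K1K2)) = 1 / (1 + 10^+0.65 + 10^-1.69)
   = 1 / (1 + 4.4668 + 0.020417) = 1/5.4873 = 0.1822
[CO3²⁻] = α₂ × DIC = 0.1822 × 2.17 = 0.395 mmol/kg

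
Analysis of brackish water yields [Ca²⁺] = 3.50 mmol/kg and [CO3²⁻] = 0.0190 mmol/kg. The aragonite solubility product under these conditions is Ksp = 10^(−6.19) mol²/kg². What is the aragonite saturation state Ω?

Ksp = 10^(−6.19) = 6.457×10^-7
Ω = [Ca²⁺][CO3²⁻]/Ksp = (3.50×10^-3)(0.0190×10^-3) / 6.457×10^-7 = 0.103

Ω = 0.103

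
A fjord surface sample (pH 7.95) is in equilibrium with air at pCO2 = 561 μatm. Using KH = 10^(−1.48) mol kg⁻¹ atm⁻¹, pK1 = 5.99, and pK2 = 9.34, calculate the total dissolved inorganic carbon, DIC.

[CO2*] = KH · pCO2 = 10^(−1.48) × 561×10^-6 = 1.858×10^-5 mol/kg
α₀ = 1/(1 + K1/[H⁺] + K1K2/[H⁺]²) = 1/(1 + 10^+1.96 + 10^+0.57) = 0.01043
DIC = [CO2*]/α₀ = 1.858×10^-5 / 0.01043 = 1.78 mmol/kg

DIC = 1.78 mmol/kg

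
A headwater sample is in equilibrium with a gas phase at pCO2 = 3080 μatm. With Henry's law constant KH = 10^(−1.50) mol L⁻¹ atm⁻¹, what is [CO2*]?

[CO2*] = 97.4 μmol/L

KH = 10^(−1.50) = 3.162×10^-2 mol L⁻¹ atm⁻¹
[CO2*] = KH · pCO2 = 3.162×10^-2 × 3080×10^-6 atm = 9.74×10^-5 mol/L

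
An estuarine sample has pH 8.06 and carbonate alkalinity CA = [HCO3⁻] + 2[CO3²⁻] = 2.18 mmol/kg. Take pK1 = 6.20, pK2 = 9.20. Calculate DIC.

CA = [HCO3⁻] + 2[CO3²⁻] = (α₁ + 2α₂)·DIC
At pH 8.06: [H⁺]/K1 = 10^-1.86 = 0.013804, K2/[H⁺] = 10^-1.14 = 0.072444
α₁ = 1/(1 + 0.013804 + 0.072444) = 1/1.0862 = 0.9206; α₂ = α₁·K2/[H⁺] = 0.06669
α₁ + 2α₂ = 1.0540
DIC = CA / (α₁ + 2α₂) = 2.18 / 1.0540 = 2.07 mmol/kg

DIC = 2.07 mmol/kg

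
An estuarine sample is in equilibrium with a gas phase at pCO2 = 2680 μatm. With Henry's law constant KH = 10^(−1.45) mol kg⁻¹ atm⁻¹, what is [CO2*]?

KH = 10^(−1.45) = 3.548×10^-2 mol kg⁻¹ atm⁻¹
[CO2*] = KH · pCO2 = 3.548×10^-2 × 2680×10^-6 atm = 9.51×10^-5 mol/kg

[CO2*] = 95.1 μmol/kg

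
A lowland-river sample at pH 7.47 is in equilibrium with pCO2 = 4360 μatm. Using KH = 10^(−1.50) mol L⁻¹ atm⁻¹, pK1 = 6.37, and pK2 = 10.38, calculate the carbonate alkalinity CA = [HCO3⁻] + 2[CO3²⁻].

[CO2*] = KH · pCO2 = 10^(−1.50) × 4360×10^-6 = 1.379×10^-4 mol/L
α₀ = 1/(1 + K1/[H⁺] + K1K2/[H⁺]²) = 1/(1 + 10^+1.10 + 10^-1.81) = 0.07350
DIC = [CO2*]/α₀ = 1.379×10^-4 / 0.07350 = 1.876 mmol/L
CA = (α₁ + 2α₂)·DIC = (0.9254 + 2×0.001138) × 1.876 = 1.74 mmol/L

CA = 1.74 mmol/L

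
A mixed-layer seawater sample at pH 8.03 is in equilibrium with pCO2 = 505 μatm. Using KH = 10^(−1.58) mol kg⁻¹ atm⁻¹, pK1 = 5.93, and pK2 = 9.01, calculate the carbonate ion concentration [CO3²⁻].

[CO2*] = KH · pCO2 = 10^(−1.58) × 505×10^-6 = 1.328×10^-5 mol/kg
α₀ = 1/(1 + K1/[H⁺] + K1K2/[H⁺]²) = 1/(1 + 10^+2.10 + 10^+1.12) = 0.007139
DIC = [CO2*]/α₀ = 1.328×10^-5 / 0.007139 = 1.861 mmol/kg
[CO3²⁻] = α₂·DIC; α₂ = 0.09411, so [CO3²⁻] = 0.09411 × 1.861 = 0.175 mmol/kg

[CO3²⁻] = 0.175 mmol/kg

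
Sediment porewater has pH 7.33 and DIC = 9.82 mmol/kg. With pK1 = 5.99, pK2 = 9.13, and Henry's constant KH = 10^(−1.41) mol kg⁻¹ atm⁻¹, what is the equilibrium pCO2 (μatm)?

α₀ = 1 / (1 + K1/[H⁺] + K1K2/[H⁺]²) = 1 / (1 + 10^+1.34 + 10^-0.46)
   = 1 / (1 + 21.878 + 0.34674) = 1/23.224 = 0.04306
[CO2*] = α₀ × DIC = 0.04306 × 9.82 = 0.4228 mmol/kg
pCO2 = [CO2*]/KH = 4.228×10^-4 / 3.890×10^-2 = 1.09×10^4 μatm

pCO2 = 1.09×10^4 μatm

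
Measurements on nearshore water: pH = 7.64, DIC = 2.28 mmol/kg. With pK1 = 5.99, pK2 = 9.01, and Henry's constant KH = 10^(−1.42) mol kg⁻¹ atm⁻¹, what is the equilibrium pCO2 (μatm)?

pCO2 = 1260 μatm

α₀ = 1 / (1 + K1/[H⁺] + K1K2/[H⁺]²) = 1 / (1 + 10^+1.65 + 10^+0.28)
   = 1 / (1 + 44.668 + 1.9055) = 1/47.574 = 0.02102
[CO2*] = α₀ × DIC = 0.02102 × 2.28 = 0.04793 mmol/kg
pCO2 = [CO2*]/KH = 4.793×10^-5 / 3.802×10^-2 = 1260 μatm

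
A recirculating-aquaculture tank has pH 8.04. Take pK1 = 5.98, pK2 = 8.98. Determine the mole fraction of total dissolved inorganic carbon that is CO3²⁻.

α₂ = 1 / (1 + [H⁺]/K2 + [H⁺]²/(K1K2)) = 1 / (1 + 10^+0.94 + 10^-1.12)
   = 1 / (1 + 8.7096 + 0.075858) = 1/9.7855 = 0.1022

α₂ = 0.102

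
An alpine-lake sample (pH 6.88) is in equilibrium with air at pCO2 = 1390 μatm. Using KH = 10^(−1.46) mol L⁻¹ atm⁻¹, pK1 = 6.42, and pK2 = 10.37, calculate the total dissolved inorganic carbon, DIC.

DIC = 0.187 mmol/L

[CO2*] = KH · pCO2 = 10^(−1.46) × 1390×10^-6 = 4.820×10^-5 mol/L
α₀ = 1/(1 + K1/[H⁺] + K1K2/[H⁺]²) = 1/(1 + 10^+0.46 + 10^-3.03) = 0.2574
DIC = [CO2*]/α₀ = 4.820×10^-5 / 0.2574 = 0.187 mmol/L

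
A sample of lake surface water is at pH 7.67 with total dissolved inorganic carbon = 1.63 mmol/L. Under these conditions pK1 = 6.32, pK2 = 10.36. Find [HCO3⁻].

[HCO3⁻] = 1.56 mmol/L

α₁ = 1 / (1 + [H⁺]/K1 + K2/[H⁺]) = 1 / (1 + 10^-1.35 + 10^-2.69)
   = 1 / (1 + 0.044668 + 0.0020417) = 1/1.0467 = 0.9554
[HCO3⁻] = α₁ × DIC = 0.9554 × 1.63 = 1.56 mmol/L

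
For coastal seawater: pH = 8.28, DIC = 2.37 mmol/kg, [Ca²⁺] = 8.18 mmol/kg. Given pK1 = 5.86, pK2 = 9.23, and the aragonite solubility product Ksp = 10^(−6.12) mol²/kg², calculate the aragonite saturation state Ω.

Ω = 2.57

α₂ = 1 / (1 + [H⁺]/K2 + [H⁺]²/(K1K2)) = 1 / (1 + 10^+0.95 + 10^-1.47)
   = 1 / (1 + 8.9125 + 0.033884) = 1/9.9464 = 0.1005
[CO3²⁻] = α₂ × DIC = 0.1005 × 2.37 = 0.2383 mmol/kg
Ksp = 10^(−6.12) = 7.586×10^-7
Ω = [Ca²⁺][CO3²⁻]/Ksp = (8.18×10^-3)(2.383×10^-4) / 7.586×10^-7 = 2.57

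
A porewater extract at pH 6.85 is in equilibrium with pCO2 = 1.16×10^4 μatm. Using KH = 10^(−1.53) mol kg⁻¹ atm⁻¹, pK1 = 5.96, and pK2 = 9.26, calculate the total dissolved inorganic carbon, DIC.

[CO2*] = KH · pCO2 = 10^(−1.53) × 1.16×10^4×10^-6 = 3.423×10^-4 mol/kg
α₀ = 1/(1 + K1/[H⁺] + K1K2/[H⁺]²) = 1/(1 + 10^+0.89 + 10^-1.52) = 0.1137
DIC = [CO2*]/α₀ = 3.423×10^-4 / 0.1137 = 3.01 mmol/kg

DIC = 3.01 mmol/kg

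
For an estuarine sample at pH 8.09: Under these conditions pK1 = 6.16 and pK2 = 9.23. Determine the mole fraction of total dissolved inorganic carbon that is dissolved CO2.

α₀ = 0.0108

α₀ = 1 / (1 + K1/[H⁺] + K1K2/[H⁺]²) = 1 / (1 + 10^+1.93 + 10^+0.79)
   = 1 / (1 + 85.114 + 6.1660) = 1/92.280 = 0.01084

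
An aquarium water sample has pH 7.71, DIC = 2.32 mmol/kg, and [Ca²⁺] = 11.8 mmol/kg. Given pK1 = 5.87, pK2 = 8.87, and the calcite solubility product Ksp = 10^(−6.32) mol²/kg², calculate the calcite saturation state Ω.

Ω = 3.65

α₂ = 1 / (1 + [H⁺]/K2 + [H⁺]²/(K1K2)) = 1 / (1 + 10^+1.16 + 10^-0.68)
   = 1 / (1 + 14.454 + 0.20893) = 1/15.663 = 0.06384
[CO3²⁻] = α₂ × DIC = 0.06384 × 2.32 = 0.1481 mmol/kg
Ksp = 10^(−6.32) = 4.786×10^-7
Ω = [Ca²⁺][CO3²⁻]/Ksp = (11.8×10^-3)(1.481×10^-4) / 4.786×10^-7 = 3.65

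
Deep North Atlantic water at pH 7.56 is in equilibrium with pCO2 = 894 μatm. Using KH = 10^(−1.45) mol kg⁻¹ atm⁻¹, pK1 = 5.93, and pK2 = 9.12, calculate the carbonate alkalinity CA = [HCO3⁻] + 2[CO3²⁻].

CA = 1.43 mmol/kg

[CO2*] = KH · pCO2 = 10^(−1.45) × 894×10^-6 = 3.172×10^-5 mol/kg
α₀ = 1/(1 + K1/[H⁺] + K1K2/[H⁺]²) = 1/(1 + 10^+1.63 + 10^+0.07) = 0.02231
DIC = [CO2*]/α₀ = 3.172×10^-5 / 0.02231 = 1.422 mmol/kg
CA = (α₁ + 2α₂)·DIC = (0.9515 + 2×0.02621) × 1.422 = 1.43 mmol/kg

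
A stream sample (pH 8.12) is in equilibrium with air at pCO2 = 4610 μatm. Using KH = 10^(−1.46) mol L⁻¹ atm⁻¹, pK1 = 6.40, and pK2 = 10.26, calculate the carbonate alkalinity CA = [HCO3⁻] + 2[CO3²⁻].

CA = 8.51 mmol/L

[CO2*] = KH · pCO2 = 10^(−1.46) × 4610×10^-6 = 1.598×10^-4 mol/L
α₀ = 1/(1 + K1/[H⁺] + K1K2/[H⁺]²) = 1/(1 + 10^+1.72 + 10^-0.42) = 0.01857
DIC = [CO2*]/α₀ = 1.598×10^-4 / 0.01857 = 8.609 mmol/L
CA = (α₁ + 2α₂)·DIC = (0.9744 + 2×0.007059) × 8.609 = 8.51 mmol/L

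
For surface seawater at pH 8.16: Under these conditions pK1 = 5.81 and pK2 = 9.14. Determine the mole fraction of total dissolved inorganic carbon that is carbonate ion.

α₂ = 0.0944

α₂ = 1 / (1 + [H⁺]/K2 + [H⁺]²/(K1K2)) = 1 / (1 + 10^+0.98 + 10^-1.37)
   = 1 / (1 + 9.5499 + 0.042658) = 1/10.593 = 0.09441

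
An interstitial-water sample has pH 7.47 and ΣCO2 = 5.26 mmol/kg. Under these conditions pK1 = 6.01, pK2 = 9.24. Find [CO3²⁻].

α₂ = 1 / (1 + [H⁺]/K2 + [H⁺]²/(K1K2)) = 1 / (1 + 10^+1.77 + 10^+0.31)
   = 1 / (1 + 58.884 + 2.0417) = 1/61.926 = 0.01615
[CO3²⁻] = α₂ × DIC = 0.01615 × 5.26 = 0.0849 mmol/kg

[CO3²⁻] = 0.0849 mmol/kg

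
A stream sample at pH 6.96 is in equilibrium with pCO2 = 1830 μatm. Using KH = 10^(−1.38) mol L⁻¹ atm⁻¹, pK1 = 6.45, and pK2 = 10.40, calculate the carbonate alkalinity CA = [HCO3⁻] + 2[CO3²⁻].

CA = 0.247 mmol/L

[CO2*] = KH · pCO2 = 10^(−1.38) × 1830×10^-6 = 7.629×10^-5 mol/L
α₀ = 1/(1 + K1/[H⁺] + K1K2/[H⁺]²) = 1/(1 + 10^+0.51 + 10^-2.93) = 0.2360
DIC = [CO2*]/α₀ = 7.629×10^-5 / 0.2360 = 0.3232 mmol/L
CA = (α₁ + 2α₂)·DIC = (0.7637 + 2×0.0002773) × 0.3232 = 0.247 mmol/L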